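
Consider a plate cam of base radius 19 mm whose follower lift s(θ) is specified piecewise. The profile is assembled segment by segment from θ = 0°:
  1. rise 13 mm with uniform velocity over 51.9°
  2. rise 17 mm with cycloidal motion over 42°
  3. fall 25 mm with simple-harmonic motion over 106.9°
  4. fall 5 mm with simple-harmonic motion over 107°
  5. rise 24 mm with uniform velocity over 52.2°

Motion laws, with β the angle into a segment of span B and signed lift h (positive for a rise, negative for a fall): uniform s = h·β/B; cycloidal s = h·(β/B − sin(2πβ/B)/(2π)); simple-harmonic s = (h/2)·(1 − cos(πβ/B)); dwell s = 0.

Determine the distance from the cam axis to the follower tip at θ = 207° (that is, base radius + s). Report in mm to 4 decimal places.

seg 1 [0°–51.9°] uniform, h=13: full span → s += 13 → s = 13.0000
seg 2 [51.9°–93.9°] cycloidal, h=17: full span → s += 17 → s = 30.0000
seg 3 [93.9°–200.8°] simple-harmonic, h=-25: full span → s += -25 → s = 5.0000
seg 4 [200.8°–307.8°] simple-harmonic, h=-5: θ=207° here. β=6.2, B=107. -5/2·(1 − cos(π·0.0579)) = -0.0413 → s = 4.9587
radial distance = base radius + s = 19 + 4.9587 = 23.9587

23.9587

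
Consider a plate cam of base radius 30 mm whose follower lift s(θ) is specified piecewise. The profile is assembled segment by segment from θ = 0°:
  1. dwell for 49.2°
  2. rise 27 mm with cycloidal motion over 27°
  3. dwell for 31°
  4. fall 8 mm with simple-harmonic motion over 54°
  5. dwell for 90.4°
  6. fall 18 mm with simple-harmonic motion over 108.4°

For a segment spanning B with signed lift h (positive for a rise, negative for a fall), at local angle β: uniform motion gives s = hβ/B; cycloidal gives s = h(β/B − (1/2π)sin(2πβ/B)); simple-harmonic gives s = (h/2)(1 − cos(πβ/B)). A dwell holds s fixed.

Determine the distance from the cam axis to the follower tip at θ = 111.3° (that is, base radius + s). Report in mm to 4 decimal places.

seg 1 [0°–49.2°] dwell: s stays 0.0000
seg 2 [49.2°–76.2°] cycloidal, h=27: full span → s += 27 → s = 27.0000
seg 3 [76.2°–107.2°] dwell: s stays 27.0000
seg 4 [107.2°–161.2°] simple-harmonic, h=-8: θ=111.3° here. β=4.1, B=54. -8/2·(1 − cos(π·0.0759)) = -0.1133 → s = 26.8867
radial distance = base radius + s = 30 + 26.8867 = 56.8867

56.8867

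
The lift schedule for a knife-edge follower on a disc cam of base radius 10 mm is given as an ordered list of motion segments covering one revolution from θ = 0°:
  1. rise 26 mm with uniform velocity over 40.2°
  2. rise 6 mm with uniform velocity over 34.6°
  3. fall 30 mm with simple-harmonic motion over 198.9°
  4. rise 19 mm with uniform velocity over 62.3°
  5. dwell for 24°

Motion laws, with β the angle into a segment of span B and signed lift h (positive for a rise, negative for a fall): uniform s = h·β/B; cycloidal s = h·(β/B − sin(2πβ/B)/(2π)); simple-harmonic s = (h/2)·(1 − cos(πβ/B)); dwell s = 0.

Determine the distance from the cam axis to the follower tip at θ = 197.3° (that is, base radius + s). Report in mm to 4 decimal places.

seg 1 [0°–40.2°] uniform, h=26: full span → s += 26 → s = 26.0000
seg 2 [40.2°–74.8°] uniform, h=6: full span → s += 6 → s = 32.0000
seg 3 [74.8°–273.7°] simple-harmonic, h=-30: θ=197.3° here. β=122.5, B=198.9. -30/2·(1 − cos(π·0.6159)) = -20.3412 → s = 11.6588
radial distance = base radius + s = 10 + 11.6588 = 21.6588

21.6588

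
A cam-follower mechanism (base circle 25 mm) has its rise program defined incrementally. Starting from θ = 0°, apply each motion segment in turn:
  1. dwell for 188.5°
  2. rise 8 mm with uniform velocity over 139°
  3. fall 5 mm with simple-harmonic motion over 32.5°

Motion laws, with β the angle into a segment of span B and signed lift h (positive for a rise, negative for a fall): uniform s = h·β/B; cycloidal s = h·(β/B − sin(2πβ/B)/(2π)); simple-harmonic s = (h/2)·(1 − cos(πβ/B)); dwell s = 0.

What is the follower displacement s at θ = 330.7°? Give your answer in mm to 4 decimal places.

seg 1 [0°–188.5°] dwell: s stays 0.0000
seg 2 [188.5°–327.5°] uniform, h=8: full span → s += 8 → s = 8.0000
seg 3 [327.5°–360°] simple-harmonic, h=-5: θ=330.7° here. β=3.2, B=32.5. -5/2·(1 − cos(π·0.0985)) = -0.1187 → s = 7.8813

7.8813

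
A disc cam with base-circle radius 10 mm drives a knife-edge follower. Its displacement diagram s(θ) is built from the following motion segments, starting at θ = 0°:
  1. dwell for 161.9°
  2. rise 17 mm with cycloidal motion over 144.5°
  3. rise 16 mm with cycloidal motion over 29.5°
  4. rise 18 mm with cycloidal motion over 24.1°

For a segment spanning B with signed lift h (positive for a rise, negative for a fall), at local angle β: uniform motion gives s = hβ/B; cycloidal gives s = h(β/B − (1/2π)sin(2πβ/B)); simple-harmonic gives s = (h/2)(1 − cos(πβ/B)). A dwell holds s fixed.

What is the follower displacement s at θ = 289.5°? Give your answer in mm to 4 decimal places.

seg 1 [0°–161.9°] dwell: s stays 0.0000
seg 2 [161.9°–306.4°] cycloidal, h=17: θ=289.5° here. β=127.6, B=144.5. 17·(0.8830 − sin(2π·0.8830)/(2π)) = 16.8258 → s = 16.8258

16.8258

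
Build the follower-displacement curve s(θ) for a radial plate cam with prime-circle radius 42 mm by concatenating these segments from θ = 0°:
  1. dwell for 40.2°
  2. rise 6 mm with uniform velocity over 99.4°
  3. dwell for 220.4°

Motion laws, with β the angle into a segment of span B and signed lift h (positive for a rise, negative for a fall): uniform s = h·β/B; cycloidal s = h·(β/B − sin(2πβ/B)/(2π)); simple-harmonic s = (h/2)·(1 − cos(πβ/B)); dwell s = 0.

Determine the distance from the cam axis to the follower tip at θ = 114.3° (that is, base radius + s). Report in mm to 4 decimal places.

seg 1 [0°–40.2°] dwell: s stays 0.0000
seg 2 [40.2°–139.6°] uniform, h=6: θ=114.3° here. β=74.1, B=99.4. 6·74.1/99.4 = 4.4728 → s = 4.4728
radial distance = base radius + s = 42 + 4.4728 = 46.4728

46.4728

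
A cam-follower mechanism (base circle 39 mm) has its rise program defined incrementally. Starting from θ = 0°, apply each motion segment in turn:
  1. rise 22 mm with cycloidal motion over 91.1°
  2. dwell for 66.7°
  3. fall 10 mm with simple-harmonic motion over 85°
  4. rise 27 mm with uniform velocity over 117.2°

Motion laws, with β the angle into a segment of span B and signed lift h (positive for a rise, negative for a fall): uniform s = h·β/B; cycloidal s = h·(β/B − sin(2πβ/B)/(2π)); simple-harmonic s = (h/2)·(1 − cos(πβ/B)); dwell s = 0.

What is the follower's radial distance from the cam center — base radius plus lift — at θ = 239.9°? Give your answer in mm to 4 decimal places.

seg 1 [0°–91.1°] cycloidal, h=22: full span → s += 22 → s = 22.0000
seg 2 [91.1°–157.8°] dwell: s stays 22.0000
seg 3 [157.8°–242.8°] simple-harmonic, h=-10: θ=239.9° here. β=82.1, B=85. -10/2·(1 − cos(π·0.9659)) = -9.9713 → s = 12.0287
radial distance = base radius + s = 39 + 12.0287 = 51.0287

51.0287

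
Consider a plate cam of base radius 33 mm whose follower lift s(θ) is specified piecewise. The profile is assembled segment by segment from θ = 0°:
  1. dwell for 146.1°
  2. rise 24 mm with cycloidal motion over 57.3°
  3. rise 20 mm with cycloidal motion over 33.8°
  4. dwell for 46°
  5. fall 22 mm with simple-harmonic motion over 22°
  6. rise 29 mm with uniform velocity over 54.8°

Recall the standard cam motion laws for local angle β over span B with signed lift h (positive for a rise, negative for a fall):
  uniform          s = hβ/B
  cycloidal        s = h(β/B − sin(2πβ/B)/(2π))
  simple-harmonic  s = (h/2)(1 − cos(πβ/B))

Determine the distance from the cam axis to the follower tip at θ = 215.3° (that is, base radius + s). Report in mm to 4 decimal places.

seg 1 [0°–146.1°] dwell: s stays 0.0000
seg 2 [146.1°–203.4°] cycloidal, h=24: full span → s += 24 → s = 24.0000
seg 3 [203.4°–237.2°] cycloidal, h=20: θ=215.3° here. β=11.9, B=33.8. 20·(0.3521 − sin(2π·0.3521)/(2π)) = 4.4908 → s = 28.4908
radial distance = base radius + s = 33 + 28.4908 = 61.4908

61.4908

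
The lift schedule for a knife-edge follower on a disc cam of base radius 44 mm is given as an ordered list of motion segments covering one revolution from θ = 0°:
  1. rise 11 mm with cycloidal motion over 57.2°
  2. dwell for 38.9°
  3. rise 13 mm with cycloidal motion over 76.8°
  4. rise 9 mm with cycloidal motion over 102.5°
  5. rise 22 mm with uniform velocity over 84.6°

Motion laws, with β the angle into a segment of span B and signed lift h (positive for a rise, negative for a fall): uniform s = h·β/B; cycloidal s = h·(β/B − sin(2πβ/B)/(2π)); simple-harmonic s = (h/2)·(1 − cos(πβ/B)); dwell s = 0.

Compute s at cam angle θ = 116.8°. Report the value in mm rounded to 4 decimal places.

seg 1 [0°–57.2°] cycloidal, h=11: full span → s += 11 → s = 11.0000
seg 2 [57.2°–96.1°] dwell: s stays 11.0000
seg 3 [96.1°–172.9°] cycloidal, h=13: θ=116.8° here. β=20.7, B=76.8. 13·(0.2695 − sin(2π·0.2695)/(2π)) = 1.4505 → s = 12.4505

12.4505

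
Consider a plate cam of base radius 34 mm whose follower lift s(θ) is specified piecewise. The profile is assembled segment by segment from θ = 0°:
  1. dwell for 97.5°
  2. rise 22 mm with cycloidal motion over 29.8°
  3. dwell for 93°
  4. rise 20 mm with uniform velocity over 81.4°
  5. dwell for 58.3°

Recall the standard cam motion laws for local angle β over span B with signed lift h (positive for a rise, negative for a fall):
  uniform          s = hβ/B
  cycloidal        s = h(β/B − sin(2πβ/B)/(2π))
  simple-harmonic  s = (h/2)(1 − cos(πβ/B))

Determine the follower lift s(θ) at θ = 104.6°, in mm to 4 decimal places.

seg 1 [0°–97.5°] dwell: s stays 0.0000
seg 2 [97.5°–127.3°] cycloidal, h=22: θ=104.6° here. β=7.1, B=29.8. 22·(0.2383 − sin(2π·0.2383)/(2π)) = 1.7497 → s = 1.7497

1.7497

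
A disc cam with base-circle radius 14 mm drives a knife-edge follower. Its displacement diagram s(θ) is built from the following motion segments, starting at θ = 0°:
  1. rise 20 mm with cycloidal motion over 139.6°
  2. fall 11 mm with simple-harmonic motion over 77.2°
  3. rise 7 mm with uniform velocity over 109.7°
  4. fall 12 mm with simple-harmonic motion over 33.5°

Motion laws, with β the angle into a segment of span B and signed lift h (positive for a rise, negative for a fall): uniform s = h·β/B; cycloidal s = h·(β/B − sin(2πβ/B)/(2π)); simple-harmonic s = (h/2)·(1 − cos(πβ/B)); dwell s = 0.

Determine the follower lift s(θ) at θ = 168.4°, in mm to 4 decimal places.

seg 1 [0°–139.6°] cycloidal, h=20: full span → s += 20 → s = 20.0000
seg 2 [139.6°–216.8°] simple-harmonic, h=-11: θ=168.4° here. β=28.8, B=77.2. -11/2·(1 − cos(π·0.3731)) = -3.3643 → s = 16.6357

16.6357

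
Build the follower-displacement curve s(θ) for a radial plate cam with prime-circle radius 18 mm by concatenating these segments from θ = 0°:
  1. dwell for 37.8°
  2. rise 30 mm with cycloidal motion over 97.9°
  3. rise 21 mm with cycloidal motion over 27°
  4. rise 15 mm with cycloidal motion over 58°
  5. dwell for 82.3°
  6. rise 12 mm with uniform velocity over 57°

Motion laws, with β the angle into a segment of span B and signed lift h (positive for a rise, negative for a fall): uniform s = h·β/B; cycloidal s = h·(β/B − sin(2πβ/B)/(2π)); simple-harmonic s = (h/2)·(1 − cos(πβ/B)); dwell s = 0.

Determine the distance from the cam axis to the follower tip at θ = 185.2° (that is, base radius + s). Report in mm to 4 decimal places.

seg 1 [0°–37.8°] dwell: s stays 0.0000
seg 2 [37.8°–135.7°] cycloidal, h=30: full span → s += 30 → s = 30.0000
seg 3 [135.7°–162.7°] cycloidal, h=21: full span → s += 21 → s = 51.0000
seg 4 [162.7°–220.7°] cycloidal, h=15: θ=185.2° here. β=22.5, B=58. 15·(0.3879 − sin(2π·0.3879)/(2π)) = 4.2734 → s = 55.2734
radial distance = base radius + s = 18 + 55.2734 = 73.2734

73.2734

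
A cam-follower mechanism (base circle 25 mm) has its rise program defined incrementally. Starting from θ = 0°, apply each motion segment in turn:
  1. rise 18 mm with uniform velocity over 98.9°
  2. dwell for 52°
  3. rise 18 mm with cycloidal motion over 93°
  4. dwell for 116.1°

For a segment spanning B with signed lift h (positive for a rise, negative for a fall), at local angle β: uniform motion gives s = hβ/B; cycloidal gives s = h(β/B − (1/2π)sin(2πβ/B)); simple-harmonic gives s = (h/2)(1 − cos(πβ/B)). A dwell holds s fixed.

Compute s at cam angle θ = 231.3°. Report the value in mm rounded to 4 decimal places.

seg 1 [0°–98.9°] uniform, h=18: full span → s += 18 → s = 18.0000
seg 2 [98.9°–150.9°] dwell: s stays 18.0000
seg 3 [150.9°–243.9°] cycloidal, h=18: θ=231.3° here. β=80.4, B=93. 18·(0.8645 − sin(2π·0.8645)/(2π)) = 17.7160 → s = 35.7160

35.7160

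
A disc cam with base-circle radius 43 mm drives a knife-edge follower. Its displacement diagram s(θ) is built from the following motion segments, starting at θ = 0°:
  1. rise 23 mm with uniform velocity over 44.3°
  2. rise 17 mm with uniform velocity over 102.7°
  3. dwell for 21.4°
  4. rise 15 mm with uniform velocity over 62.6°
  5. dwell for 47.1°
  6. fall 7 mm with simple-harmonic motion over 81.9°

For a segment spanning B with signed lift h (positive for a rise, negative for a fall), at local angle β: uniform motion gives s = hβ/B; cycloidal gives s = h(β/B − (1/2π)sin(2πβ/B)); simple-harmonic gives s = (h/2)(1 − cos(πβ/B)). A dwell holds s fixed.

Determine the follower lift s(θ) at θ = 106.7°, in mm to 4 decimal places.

seg 1 [0°–44.3°] uniform, h=23: full span → s += 23 → s = 23.0000
seg 2 [44.3°–147°] uniform, h=17: θ=106.7° here. β=62.4, B=102.7. 17·62.4/102.7 = 10.3291 → s = 33.3291

33.3291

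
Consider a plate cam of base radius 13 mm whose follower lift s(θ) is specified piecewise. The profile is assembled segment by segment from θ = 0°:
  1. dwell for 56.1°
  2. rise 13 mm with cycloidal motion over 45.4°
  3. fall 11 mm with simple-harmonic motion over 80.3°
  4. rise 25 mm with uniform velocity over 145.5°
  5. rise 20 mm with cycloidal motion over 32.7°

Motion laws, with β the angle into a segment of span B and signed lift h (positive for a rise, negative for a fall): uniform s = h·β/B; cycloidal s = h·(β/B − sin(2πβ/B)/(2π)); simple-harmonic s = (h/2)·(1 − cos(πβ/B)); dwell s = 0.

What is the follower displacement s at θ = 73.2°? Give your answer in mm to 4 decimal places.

seg 1 [0°–56.1°] dwell: s stays 0.0000
seg 2 [56.1°–101.5°] cycloidal, h=13: θ=73.2° here. β=17.1, B=45.4. 13·(0.3767 − sin(2π·0.3767)/(2π)) = 3.4487 → s = 3.4487

3.4487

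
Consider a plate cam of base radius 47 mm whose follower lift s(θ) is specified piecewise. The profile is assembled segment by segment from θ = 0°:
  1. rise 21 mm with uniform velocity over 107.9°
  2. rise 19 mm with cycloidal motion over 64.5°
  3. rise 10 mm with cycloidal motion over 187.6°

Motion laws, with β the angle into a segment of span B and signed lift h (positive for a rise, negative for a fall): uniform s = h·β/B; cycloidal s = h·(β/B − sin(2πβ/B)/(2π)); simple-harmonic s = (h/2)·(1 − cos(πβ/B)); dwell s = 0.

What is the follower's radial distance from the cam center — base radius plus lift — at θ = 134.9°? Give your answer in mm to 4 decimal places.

seg 1 [0°–107.9°] uniform, h=21: full span → s += 21 → s = 21.0000
seg 2 [107.9°–172.4°] cycloidal, h=19: θ=134.9° here. β=27, B=64.5. 19·(0.4186 − sin(2π·0.4186)/(2π)) = 6.4735 → s = 27.4735
radial distance = base radius + s = 47 + 27.4735 = 74.4735

74.4735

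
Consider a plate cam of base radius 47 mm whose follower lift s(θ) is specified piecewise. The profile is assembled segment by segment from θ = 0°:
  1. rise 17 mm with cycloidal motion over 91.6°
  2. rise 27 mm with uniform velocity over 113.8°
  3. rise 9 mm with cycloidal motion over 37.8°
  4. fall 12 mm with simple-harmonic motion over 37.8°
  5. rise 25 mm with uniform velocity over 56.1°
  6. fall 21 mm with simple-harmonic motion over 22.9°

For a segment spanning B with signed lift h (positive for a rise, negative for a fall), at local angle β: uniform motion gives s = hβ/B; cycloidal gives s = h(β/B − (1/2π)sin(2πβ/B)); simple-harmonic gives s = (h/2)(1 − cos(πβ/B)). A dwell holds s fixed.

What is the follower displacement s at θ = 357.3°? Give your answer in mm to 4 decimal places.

seg 1 [0°–91.6°] cycloidal, h=17: full span → s += 17 → s = 17.0000
seg 2 [91.6°–205.4°] uniform, h=27: full span → s += 27 → s = 44.0000
seg 3 [205.4°–243.2°] cycloidal, h=9: full span → s += 9 → s = 53.0000
seg 4 [243.2°–281°] simple-harmonic, h=-12: full span → s += -12 → s = 41.0000
seg 5 [281°–337.1°] uniform, h=25: full span → s += 25 → s = 66.0000
seg 6 [337.1°–360°] simple-harmonic, h=-21: θ=357.3° here. β=20.2, B=22.9. -21/2·(1 − cos(π·0.8821)) = -20.2879 → s = 45.7121

45.7121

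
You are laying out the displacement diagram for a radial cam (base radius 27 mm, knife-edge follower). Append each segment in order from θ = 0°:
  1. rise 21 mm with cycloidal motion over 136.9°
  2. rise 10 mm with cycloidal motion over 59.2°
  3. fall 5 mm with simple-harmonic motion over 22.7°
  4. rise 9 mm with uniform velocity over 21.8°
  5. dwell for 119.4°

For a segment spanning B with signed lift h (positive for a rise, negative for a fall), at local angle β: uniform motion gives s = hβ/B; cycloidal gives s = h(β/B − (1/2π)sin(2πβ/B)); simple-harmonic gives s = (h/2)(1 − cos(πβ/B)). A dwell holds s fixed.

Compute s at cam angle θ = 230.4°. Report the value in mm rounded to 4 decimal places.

seg 1 [0°–136.9°] cycloidal, h=21: full span → s += 21 → s = 21.0000
seg 2 [136.9°–196.1°] cycloidal, h=10: full span → s += 10 → s = 31.0000
seg 3 [196.1°–218.8°] simple-harmonic, h=-5: full span → s += -5 → s = 26.0000
seg 4 [218.8°–240.6°] uniform, h=9: θ=230.4° here. β=11.6, B=21.8. 9·11.6/21.8 = 4.7890 → s = 30.7890

30.7890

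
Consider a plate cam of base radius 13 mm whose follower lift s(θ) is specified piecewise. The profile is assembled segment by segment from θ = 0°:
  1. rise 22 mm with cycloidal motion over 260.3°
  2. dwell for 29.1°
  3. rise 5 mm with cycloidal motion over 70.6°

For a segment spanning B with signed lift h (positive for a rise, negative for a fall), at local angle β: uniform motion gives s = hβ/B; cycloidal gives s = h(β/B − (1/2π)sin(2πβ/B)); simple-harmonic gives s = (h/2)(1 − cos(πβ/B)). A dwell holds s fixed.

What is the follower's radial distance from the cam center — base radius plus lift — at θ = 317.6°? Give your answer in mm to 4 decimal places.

seg 1 [0°–260.3°] cycloidal, h=22: full span → s += 22 → s = 22.0000
seg 2 [260.3°–289.4°] dwell: s stays 22.0000
seg 3 [289.4°–360°] cycloidal, h=5: θ=317.6° here. β=28.2, B=70.6. 5·(0.3994 − sin(2π·0.3994)/(2π)) = 1.5271 → s = 23.5271
radial distance = base radius + s = 13 + 23.5271 = 36.5271

36.5271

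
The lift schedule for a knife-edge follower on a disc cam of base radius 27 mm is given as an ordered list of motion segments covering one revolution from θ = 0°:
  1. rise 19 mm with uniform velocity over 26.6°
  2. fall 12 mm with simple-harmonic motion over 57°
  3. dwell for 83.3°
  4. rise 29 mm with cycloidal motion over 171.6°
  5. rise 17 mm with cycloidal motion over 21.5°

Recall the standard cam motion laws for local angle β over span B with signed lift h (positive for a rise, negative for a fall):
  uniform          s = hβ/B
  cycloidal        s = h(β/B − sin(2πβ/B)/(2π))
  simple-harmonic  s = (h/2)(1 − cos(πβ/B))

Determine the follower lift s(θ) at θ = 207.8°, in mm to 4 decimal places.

seg 1 [0°–26.6°] uniform, h=19: full span → s += 19 → s = 19.0000
seg 2 [26.6°–83.6°] simple-harmonic, h=-12: full span → s += -12 → s = 7.0000
seg 3 [83.6°–166.9°] dwell: s stays 7.0000
seg 4 [166.9°–338.5°] cycloidal, h=29: θ=207.8° here. β=40.9, B=171.6. 29·(0.2383 − sin(2π·0.2383)/(2π)) = 2.3089 → s = 9.3089

9.3089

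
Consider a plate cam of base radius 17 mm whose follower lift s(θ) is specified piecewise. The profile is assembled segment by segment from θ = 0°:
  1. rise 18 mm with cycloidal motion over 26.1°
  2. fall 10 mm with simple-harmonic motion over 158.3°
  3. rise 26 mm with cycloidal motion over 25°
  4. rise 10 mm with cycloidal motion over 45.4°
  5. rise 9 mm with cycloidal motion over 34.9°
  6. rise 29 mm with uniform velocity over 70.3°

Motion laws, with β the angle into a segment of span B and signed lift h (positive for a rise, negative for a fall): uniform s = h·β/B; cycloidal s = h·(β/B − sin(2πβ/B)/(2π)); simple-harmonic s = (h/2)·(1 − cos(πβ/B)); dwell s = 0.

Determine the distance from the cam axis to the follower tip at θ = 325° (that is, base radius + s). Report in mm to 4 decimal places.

seg 1 [0°–26.1°] cycloidal, h=18: full span → s += 18 → s = 18.0000
seg 2 [26.1°–184.4°] simple-harmonic, h=-10: full span → s += -10 → s = 8.0000
seg 3 [184.4°–209.4°] cycloidal, h=26: full span → s += 26 → s = 34.0000
seg 4 [209.4°–254.8°] cycloidal, h=10: full span → s += 10 → s = 44.0000
seg 5 [254.8°–289.7°] cycloidal, h=9: full span → s += 9 → s = 53.0000
seg 6 [289.7°–360°] uniform, h=29: θ=325° here. β=35.3, B=70.3. 29·35.3/70.3 = 14.5619 → s = 67.5619
radial distance = base radius + s = 17 + 67.5619 = 84.5619

84.5619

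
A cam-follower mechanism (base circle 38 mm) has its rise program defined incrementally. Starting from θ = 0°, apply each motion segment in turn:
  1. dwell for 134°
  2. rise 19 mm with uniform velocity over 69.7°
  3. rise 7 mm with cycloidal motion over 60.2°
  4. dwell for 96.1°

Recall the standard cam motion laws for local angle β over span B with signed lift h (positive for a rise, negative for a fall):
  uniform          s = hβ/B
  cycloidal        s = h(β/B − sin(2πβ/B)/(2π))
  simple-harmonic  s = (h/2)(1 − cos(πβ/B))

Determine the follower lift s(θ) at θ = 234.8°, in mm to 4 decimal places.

seg 1 [0°–134°] dwell: s stays 0.0000
seg 2 [134°–203.7°] uniform, h=19: full span → s += 19 → s = 19.0000
seg 3 [203.7°–263.9°] cycloidal, h=7: θ=234.8° here. β=31.1, B=60.2. 7·(0.5166 − sin(2π·0.5166)/(2π)) = 3.7323 → s = 22.7323

22.7323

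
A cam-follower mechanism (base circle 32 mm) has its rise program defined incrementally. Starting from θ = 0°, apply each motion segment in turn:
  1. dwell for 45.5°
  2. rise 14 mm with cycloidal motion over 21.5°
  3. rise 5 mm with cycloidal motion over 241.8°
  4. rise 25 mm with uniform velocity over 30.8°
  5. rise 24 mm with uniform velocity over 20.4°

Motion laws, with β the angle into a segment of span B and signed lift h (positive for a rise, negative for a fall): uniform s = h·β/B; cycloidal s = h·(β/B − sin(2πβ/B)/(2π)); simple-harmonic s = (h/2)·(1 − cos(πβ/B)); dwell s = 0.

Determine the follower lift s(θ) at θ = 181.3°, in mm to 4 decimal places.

seg 1 [0°–45.5°] dwell: s stays 0.0000
seg 2 [45.5°–67°] cycloidal, h=14: full span → s += 14 → s = 14.0000
seg 3 [67°–308.8°] cycloidal, h=5: θ=181.3° here. β=114.3, B=241.8. 5·(0.4727 − sin(2π·0.4727)/(2π)) = 2.2277 → s = 16.2277

16.2277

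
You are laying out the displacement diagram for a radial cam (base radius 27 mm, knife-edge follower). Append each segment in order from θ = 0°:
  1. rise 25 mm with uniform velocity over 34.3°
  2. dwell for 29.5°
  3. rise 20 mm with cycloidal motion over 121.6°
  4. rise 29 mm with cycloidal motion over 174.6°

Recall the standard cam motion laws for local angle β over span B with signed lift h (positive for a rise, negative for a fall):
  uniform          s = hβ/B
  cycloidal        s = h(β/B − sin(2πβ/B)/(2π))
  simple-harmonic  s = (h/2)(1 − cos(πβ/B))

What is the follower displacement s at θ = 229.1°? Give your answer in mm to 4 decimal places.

seg 1 [0°–34.3°] uniform, h=25: full span → s += 25 → s = 25.0000
seg 2 [34.3°–63.8°] dwell: s stays 25.0000
seg 3 [63.8°–185.4°] cycloidal, h=20: full span → s += 20 → s = 45.0000
seg 4 [185.4°–360°] cycloidal, h=29: θ=229.1° here. β=43.7, B=174.6. 29·(0.2503 − sin(2π·0.2503)/(2π)) = 2.6428 → s = 47.6428

47.6428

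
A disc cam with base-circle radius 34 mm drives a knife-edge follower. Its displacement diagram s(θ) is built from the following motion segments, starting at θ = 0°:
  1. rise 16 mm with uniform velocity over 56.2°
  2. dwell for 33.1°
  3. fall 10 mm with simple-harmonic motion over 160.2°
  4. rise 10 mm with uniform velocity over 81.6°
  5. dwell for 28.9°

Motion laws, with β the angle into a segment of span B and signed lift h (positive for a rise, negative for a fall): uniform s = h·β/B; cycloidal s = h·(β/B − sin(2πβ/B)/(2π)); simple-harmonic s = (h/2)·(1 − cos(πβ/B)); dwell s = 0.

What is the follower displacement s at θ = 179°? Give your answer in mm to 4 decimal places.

seg 1 [0°–56.2°] uniform, h=16: full span → s += 16 → s = 16.0000
seg 2 [56.2°–89.3°] dwell: s stays 16.0000
seg 3 [89.3°–249.5°] simple-harmonic, h=-10: θ=179° here. β=89.7, B=160.2. -10/2·(1 − cos(π·0.5599)) = -5.9358 → s = 10.0642

10.0642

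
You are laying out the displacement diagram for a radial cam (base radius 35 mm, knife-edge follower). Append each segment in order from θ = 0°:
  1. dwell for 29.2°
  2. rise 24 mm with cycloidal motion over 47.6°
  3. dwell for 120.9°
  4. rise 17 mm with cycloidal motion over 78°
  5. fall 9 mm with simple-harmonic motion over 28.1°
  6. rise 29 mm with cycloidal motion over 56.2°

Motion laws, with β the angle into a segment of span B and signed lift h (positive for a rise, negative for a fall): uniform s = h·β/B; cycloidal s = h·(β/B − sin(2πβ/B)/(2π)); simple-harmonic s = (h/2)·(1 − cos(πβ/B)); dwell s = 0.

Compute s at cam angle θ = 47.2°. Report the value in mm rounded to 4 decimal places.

seg 1 [0°–29.2°] dwell: s stays 0.0000
seg 2 [29.2°–76.8°] cycloidal, h=24: θ=47.2° here. β=18, B=47.6. 24·(0.3782 − sin(2π·0.3782)/(2π)) = 6.4287 → s = 6.4287

6.4287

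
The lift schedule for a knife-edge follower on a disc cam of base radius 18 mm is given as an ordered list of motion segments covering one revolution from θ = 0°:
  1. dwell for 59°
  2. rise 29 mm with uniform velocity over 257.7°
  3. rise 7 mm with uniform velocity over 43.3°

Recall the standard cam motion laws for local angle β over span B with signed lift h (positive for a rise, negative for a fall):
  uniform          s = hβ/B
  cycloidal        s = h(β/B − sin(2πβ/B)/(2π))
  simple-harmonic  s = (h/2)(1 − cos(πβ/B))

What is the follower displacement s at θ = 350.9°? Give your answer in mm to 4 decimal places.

seg 1 [0°–59°] dwell: s stays 0.0000
seg 2 [59°–316.7°] uniform, h=29: full span → s += 29 → s = 29.0000
seg 3 [316.7°–360°] uniform, h=7: θ=350.9° here. β=34.2, B=43.3. 7·34.2/43.3 = 5.5289 → s = 34.5289

34.5289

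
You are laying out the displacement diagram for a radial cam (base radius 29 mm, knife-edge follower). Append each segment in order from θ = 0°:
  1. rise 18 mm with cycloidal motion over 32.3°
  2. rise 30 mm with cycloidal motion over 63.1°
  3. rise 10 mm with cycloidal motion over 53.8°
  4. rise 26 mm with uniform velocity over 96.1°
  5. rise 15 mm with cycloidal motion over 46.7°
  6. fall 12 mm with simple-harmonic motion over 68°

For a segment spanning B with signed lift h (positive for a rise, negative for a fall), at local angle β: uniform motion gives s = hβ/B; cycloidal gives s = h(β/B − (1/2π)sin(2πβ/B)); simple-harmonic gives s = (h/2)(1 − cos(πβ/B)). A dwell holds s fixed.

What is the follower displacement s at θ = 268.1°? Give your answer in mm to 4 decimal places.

seg 1 [0°–32.3°] cycloidal, h=18: full span → s += 18 → s = 18.0000
seg 2 [32.3°–95.4°] cycloidal, h=30: full span → s += 30 → s = 48.0000
seg 3 [95.4°–149.2°] cycloidal, h=10: full span → s += 10 → s = 58.0000
seg 4 [149.2°–245.3°] uniform, h=26: full span → s += 26 → s = 84.0000
seg 5 [245.3°–292°] cycloidal, h=15: θ=268.1° here. β=22.8, B=46.7. 15·(0.4882 − sin(2π·0.4882)/(2π)) = 7.1468 → s = 91.1468

91.1468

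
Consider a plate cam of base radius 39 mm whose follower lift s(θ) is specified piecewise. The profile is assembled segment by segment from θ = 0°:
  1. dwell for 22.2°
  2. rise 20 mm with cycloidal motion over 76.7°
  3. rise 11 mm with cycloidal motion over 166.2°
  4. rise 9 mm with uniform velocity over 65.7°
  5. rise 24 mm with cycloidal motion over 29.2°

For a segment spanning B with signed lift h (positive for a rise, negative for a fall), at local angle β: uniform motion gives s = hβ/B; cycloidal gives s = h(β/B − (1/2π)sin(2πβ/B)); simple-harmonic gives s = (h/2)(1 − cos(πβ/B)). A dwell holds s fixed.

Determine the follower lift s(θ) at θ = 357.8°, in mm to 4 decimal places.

seg 1 [0°–22.2°] dwell: s stays 0.0000
seg 2 [22.2°–98.9°] cycloidal, h=20: full span → s += 20 → s = 20.0000
seg 3 [98.9°–265.1°] cycloidal, h=11: full span → s += 11 → s = 31.0000
seg 4 [265.1°–330.8°] uniform, h=9: full span → s += 9 → s = 40.0000
seg 5 [330.8°–360°] cycloidal, h=24: θ=357.8° here. β=27, B=29.2. 24·(0.9247 − sin(2π·0.9247)/(2π)) = 23.9332 → s = 63.9332

63.9332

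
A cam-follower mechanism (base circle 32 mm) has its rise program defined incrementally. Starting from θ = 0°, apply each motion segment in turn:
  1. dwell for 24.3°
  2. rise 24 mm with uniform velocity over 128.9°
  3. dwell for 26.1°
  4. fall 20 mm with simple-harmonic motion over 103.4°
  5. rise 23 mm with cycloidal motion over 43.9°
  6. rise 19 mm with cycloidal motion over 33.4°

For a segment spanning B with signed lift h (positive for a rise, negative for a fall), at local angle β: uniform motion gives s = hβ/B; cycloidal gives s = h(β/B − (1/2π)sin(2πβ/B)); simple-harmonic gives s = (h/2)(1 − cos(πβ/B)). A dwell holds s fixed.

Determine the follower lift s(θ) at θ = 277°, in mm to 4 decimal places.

seg 1 [0°–24.3°] dwell: s stays 0.0000
seg 2 [24.3°–153.2°] uniform, h=24: full span → s += 24 → s = 24.0000
seg 3 [153.2°–179.3°] dwell: s stays 24.0000
seg 4 [179.3°–282.7°] simple-harmonic, h=-20: θ=277° here. β=97.7, B=103.4. -20/2·(1 − cos(π·0.9449)) = -19.8504 → s = 4.1496

4.1496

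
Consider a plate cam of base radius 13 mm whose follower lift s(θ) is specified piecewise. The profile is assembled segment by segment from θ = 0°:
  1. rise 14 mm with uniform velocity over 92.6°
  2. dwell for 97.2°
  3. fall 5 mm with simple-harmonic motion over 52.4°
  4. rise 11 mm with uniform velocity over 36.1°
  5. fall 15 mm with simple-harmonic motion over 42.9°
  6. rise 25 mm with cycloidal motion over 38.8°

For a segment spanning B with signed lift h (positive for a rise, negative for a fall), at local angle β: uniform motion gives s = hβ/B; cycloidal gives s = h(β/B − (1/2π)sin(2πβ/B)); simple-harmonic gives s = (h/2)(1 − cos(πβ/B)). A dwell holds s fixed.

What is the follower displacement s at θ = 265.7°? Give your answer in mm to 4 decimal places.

seg 1 [0°–92.6°] uniform, h=14: full span → s += 14 → s = 14.0000
seg 2 [92.6°–189.8°] dwell: s stays 14.0000
seg 3 [189.8°–242.2°] simple-harmonic, h=-5: full span → s += -5 → s = 9.0000
seg 4 [242.2°–278.3°] uniform, h=11: θ=265.7° here. β=23.5, B=36.1. 11·23.5/36.1 = 7.1607 → s = 16.1607

16.1607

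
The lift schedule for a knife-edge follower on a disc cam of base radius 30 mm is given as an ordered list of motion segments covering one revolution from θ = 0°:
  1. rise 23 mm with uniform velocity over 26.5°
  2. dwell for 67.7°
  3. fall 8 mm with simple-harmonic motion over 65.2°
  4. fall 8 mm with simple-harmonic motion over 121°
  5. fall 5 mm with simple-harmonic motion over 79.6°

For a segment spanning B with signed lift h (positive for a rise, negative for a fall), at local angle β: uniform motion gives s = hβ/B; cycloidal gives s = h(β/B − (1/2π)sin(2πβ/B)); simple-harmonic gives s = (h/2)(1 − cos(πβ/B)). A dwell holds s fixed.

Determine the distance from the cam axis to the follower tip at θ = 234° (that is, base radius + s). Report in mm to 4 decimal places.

seg 1 [0°–26.5°] uniform, h=23: full span → s += 23 → s = 23.0000
seg 2 [26.5°–94.2°] dwell: s stays 23.0000
seg 3 [94.2°–159.4°] simple-harmonic, h=-8: full span → s += -8 → s = 15.0000
seg 4 [159.4°–280.4°] simple-harmonic, h=-8: θ=234° here. β=74.6, B=121. -8/2·(1 − cos(π·0.6165)) = -5.4319 → s = 9.5681
radial distance = base radius + s = 30 + 9.5681 = 39.5681

39.5681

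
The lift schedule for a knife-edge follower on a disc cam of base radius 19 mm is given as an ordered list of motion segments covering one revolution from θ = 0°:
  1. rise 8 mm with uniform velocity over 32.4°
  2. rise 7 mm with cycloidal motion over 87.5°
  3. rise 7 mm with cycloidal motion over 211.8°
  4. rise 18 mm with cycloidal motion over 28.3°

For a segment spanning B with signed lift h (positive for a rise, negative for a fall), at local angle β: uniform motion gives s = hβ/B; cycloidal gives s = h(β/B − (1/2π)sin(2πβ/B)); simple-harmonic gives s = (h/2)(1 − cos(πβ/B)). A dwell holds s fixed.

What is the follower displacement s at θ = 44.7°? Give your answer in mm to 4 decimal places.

seg 1 [0°–32.4°] uniform, h=8: full span → s += 8 → s = 8.0000
seg 2 [32.4°–119.9°] cycloidal, h=7: θ=44.7° here. β=12.3, B=87.5. 7·(0.1406 − sin(2π·0.1406)/(2π)) = 0.1230 → s = 8.1230

8.1230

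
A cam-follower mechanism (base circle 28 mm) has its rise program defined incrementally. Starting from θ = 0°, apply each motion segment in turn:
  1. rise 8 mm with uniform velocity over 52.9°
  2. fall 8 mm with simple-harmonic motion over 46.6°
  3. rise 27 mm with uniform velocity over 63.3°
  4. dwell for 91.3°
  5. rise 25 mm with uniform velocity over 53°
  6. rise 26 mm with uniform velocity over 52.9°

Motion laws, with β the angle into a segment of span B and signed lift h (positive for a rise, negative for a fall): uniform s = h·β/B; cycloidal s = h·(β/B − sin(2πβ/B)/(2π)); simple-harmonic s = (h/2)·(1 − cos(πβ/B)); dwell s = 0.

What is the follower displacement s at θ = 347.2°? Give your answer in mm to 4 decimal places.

seg 1 [0°–52.9°] uniform, h=8: full span → s += 8 → s = 8.0000
seg 2 [52.9°–99.5°] simple-harmonic, h=-8: full span → s += -8 → s = 0.0000
seg 3 [99.5°–162.8°] uniform, h=27: full span → s += 27 → s = 27.0000
seg 4 [162.8°–254.1°] dwell: s stays 27.0000
seg 5 [254.1°–307.1°] uniform, h=25: full span → s += 25 → s = 52.0000
seg 6 [307.1°–360°] uniform, h=26: θ=347.2° here. β=40.1, B=52.9. 26·40.1/52.9 = 19.7089 → s = 71.7089

71.7089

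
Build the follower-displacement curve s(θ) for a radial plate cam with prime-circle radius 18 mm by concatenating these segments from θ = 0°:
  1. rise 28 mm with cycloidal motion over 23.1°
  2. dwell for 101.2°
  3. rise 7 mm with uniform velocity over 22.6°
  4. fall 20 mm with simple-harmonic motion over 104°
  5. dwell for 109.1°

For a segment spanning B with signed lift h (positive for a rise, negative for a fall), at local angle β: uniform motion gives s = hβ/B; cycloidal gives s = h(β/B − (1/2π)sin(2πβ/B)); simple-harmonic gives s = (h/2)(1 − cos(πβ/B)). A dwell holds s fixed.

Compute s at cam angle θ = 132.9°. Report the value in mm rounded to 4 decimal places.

seg 1 [0°–23.1°] cycloidal, h=28: full span → s += 28 → s = 28.0000
seg 2 [23.1°–124.3°] dwell: s stays 28.0000
seg 3 [124.3°–146.9°] uniform, h=7: θ=132.9° here. β=8.6, B=22.6. 7·8.6/22.6 = 2.6637 → s = 30.6637

30.6637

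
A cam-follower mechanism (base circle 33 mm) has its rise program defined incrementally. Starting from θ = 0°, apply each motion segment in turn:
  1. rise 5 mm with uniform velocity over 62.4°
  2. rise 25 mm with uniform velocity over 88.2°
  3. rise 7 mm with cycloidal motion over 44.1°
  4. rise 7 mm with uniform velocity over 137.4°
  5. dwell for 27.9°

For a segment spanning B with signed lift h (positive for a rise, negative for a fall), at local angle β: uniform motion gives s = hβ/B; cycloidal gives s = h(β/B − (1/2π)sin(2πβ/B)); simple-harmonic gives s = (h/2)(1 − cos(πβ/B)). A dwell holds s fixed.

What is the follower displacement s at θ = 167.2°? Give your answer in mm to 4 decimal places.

seg 1 [0°–62.4°] uniform, h=5: full span → s += 5 → s = 5.0000
seg 2 [62.4°–150.6°] uniform, h=25: full span → s += 25 → s = 30.0000
seg 3 [150.6°–194.7°] cycloidal, h=7: θ=167.2° here. β=16.6, B=44.1. 7·(0.3764 − sin(2π·0.3764)/(2π)) = 1.8542 → s = 31.8542

31.8542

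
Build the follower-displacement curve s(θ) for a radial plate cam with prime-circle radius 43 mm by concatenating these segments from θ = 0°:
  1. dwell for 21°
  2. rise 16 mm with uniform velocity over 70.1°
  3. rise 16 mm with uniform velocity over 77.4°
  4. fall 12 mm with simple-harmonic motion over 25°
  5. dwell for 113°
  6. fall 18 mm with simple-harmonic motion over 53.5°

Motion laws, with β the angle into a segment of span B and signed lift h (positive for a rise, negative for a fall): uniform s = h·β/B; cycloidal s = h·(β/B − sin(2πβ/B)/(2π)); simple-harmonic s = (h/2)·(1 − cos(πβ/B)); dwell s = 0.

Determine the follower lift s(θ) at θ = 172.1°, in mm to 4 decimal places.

seg 1 [0°–21°] dwell: s stays 0.0000
seg 2 [21°–91.1°] uniform, h=16: full span → s += 16 → s = 16.0000
seg 3 [91.1°–168.5°] uniform, h=16: full span → s += 16 → s = 32.0000
seg 4 [168.5°–193.5°] simple-harmonic, h=-12: θ=172.1° here. β=3.6, B=25. -12/2·(1 − cos(π·0.1440)) = -0.6036 → s = 31.3964

31.3964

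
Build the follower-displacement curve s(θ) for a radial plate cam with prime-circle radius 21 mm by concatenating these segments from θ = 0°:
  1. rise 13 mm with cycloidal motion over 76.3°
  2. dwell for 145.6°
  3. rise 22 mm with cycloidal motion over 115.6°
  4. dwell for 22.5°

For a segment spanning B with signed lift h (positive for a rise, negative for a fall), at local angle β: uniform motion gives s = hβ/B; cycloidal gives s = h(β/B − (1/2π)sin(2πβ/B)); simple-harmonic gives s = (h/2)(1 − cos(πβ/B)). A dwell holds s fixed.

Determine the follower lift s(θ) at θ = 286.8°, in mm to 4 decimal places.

seg 1 [0°–76.3°] cycloidal, h=13: full span → s += 13 → s = 13.0000
seg 2 [76.3°–221.9°] dwell: s stays 13.0000
seg 3 [221.9°–337.5°] cycloidal, h=22: θ=286.8° here. β=64.9, B=115.6. 22·(0.5614 − sin(2π·0.5614)/(2π)) = 13.6691 → s = 26.6691

26.6691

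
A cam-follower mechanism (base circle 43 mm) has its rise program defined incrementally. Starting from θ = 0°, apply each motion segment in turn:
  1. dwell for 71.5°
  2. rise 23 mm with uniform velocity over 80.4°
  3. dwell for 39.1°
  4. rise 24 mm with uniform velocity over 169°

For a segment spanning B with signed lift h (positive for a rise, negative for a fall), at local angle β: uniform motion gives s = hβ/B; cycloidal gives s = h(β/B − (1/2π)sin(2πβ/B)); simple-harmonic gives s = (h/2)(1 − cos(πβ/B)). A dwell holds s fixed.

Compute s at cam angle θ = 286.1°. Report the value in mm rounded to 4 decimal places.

seg 1 [0°–71.5°] dwell: s stays 0.0000
seg 2 [71.5°–151.9°] uniform, h=23: full span → s += 23 → s = 23.0000
seg 3 [151.9°–191°] dwell: s stays 23.0000
seg 4 [191°–360°] uniform, h=24: θ=286.1° here. β=95.1, B=169. 24·95.1/169 = 13.5053 → s = 36.5053

36.5053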